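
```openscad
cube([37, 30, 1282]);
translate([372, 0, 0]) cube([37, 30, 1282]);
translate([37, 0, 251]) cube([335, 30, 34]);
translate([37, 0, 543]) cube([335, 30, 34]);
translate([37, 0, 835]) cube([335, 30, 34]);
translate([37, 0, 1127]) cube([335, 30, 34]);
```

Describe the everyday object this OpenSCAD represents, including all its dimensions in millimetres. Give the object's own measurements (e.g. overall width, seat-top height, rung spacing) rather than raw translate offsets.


A straight ladder. Two 37×30 mm vertical rails, 1282 mm tall, stand 409 mm apart (outside-to-outside) with their front faces coplanar on the −y side. 4 rungs, each 30 mm deep and 34 mm tall, span between the inner faces of the rails, front faces flush with the rails. The lowest rung's underside is at z = 251 mm and rungs are spaced 292 mm apart (underside to underside).


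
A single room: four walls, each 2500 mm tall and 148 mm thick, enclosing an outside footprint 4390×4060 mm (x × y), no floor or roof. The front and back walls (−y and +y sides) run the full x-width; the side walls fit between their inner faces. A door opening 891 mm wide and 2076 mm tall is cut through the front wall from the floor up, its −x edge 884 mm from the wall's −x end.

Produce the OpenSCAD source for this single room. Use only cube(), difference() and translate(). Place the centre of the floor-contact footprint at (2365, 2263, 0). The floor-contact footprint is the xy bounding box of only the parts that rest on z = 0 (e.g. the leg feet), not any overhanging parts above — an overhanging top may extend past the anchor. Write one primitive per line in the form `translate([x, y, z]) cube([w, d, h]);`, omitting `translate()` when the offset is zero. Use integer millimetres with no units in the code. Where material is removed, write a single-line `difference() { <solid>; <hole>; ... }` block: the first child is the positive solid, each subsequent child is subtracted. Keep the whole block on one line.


difference() { translate([170, 233, 0]) cube([4390, 148, 2500]); translate([1054, 233, 0]) cube([891, 148, 2076]); }
translate([170, 4145, 0]) cube([4390, 148, 2500]);
translate([170, 381, 0]) cube([148, 3764, 2500]);
translate([4412, 381, 0]) cube([148, 3764, 2500]);


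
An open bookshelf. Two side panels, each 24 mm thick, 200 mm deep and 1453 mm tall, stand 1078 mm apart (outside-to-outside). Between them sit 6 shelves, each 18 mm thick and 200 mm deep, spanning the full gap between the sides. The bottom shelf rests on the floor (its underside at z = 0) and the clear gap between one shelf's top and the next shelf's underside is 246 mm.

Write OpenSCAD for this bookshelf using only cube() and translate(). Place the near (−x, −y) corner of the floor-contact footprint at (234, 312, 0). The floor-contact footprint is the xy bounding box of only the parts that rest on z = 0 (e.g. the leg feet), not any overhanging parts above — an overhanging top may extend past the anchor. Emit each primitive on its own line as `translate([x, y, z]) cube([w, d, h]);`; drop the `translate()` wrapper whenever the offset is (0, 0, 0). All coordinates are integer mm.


translate([234, 312, 0]) cube([24, 200, 1453]);
translate([1288, 312, 0]) cube([24, 200, 1453]);
translate([258, 312, 0]) cube([1030, 200, 18]);
translate([258, 312, 264]) cube([1030, 200, 18]);
translate([258, 312, 528]) cube([1030, 200, 18]);
translate([258, 312, 792]) cube([1030, 200, 18]);
translate([258, 312, 1056]) cube([1030, 200, 18]);
translate([258, 312, 1320]) cube([1030, 200, 18]);


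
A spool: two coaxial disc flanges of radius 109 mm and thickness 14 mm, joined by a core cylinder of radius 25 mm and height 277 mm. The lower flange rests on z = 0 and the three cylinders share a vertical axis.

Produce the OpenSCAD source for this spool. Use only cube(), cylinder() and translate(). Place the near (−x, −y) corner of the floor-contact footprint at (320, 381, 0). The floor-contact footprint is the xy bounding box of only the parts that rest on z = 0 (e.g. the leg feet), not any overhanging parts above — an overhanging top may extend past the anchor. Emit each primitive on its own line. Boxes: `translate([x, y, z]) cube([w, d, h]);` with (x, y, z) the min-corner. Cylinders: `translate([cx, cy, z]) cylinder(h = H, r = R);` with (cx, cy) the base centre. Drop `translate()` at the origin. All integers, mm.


translate([429, 490, 0]) cylinder(h = 14, r = 109);
translate([429, 490, 14]) cylinder(h = 277, r = 25);
translate([429, 490, 291]) cylinder(h = 14, r = 109);


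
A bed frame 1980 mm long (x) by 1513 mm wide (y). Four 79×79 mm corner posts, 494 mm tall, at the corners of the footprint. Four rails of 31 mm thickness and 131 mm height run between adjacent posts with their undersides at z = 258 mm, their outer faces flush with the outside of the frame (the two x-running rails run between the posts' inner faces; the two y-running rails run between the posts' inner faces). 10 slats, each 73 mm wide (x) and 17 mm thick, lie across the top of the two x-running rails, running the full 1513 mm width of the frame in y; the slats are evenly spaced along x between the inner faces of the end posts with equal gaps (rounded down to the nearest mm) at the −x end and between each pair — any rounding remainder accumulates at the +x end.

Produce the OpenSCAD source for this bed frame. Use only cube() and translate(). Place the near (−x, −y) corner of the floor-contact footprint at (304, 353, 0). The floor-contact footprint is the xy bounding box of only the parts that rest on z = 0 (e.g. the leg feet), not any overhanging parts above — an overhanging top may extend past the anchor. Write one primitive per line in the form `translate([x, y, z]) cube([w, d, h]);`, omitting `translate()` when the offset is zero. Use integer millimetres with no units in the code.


translate([304, 353, 0]) cube([79, 79, 494]);
translate([304, 1787, 0]) cube([79, 79, 494]);
translate([2205, 353, 0]) cube([79, 79, 494]);
translate([2205, 1787, 0]) cube([79, 79, 494]);
translate([383, 353, 258]) cube([1822, 31, 131]);
translate([383, 1835, 258]) cube([1822, 31, 131]);
translate([304, 432, 258]) cube([31, 1355, 131]);
translate([2253, 432, 258]) cube([31, 1355, 131]);
translate([482, 353, 389]) cube([73, 1513, 17]);
translate([654, 353, 389]) cube([73, 1513, 17]);
translate([826, 353, 389]) cube([73, 1513, 17]);
translate([998, 353, 389]) cube([73, 1513, 17]);
translate([1170, 353, 389]) cube([73, 1513, 17]);
translate([1342, 353, 389]) cube([73, 1513, 17]);
translate([1514, 353, 389]) cube([73, 1513, 17]);
translate([1686, 353, 389]) cube([73, 1513, 17]);
translate([1858, 353, 389]) cube([73, 1513, 17]);
translate([2030, 353, 389]) cube([73, 1513, 17]);


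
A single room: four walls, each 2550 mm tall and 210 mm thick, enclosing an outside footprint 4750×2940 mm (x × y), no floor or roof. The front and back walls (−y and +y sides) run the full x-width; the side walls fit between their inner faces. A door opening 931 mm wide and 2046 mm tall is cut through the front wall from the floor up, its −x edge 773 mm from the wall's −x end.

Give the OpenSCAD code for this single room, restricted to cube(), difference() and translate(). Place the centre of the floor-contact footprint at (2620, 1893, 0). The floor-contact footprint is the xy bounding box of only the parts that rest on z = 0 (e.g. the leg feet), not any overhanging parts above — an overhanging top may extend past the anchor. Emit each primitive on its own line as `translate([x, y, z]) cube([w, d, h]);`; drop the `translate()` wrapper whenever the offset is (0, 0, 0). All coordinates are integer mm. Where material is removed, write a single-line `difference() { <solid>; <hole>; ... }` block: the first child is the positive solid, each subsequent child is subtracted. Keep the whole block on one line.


difference() { translate([245, 423, 0]) cube([4750, 210, 2550]); translate([1018, 423, 0]) cube([931, 210, 2046]); }
translate([245, 3153, 0]) cube([4750, 210, 2550]);
translate([245, 633, 0]) cube([210, 2520, 2550]);
translate([4785, 633, 0]) cube([210, 2520, 2550]);


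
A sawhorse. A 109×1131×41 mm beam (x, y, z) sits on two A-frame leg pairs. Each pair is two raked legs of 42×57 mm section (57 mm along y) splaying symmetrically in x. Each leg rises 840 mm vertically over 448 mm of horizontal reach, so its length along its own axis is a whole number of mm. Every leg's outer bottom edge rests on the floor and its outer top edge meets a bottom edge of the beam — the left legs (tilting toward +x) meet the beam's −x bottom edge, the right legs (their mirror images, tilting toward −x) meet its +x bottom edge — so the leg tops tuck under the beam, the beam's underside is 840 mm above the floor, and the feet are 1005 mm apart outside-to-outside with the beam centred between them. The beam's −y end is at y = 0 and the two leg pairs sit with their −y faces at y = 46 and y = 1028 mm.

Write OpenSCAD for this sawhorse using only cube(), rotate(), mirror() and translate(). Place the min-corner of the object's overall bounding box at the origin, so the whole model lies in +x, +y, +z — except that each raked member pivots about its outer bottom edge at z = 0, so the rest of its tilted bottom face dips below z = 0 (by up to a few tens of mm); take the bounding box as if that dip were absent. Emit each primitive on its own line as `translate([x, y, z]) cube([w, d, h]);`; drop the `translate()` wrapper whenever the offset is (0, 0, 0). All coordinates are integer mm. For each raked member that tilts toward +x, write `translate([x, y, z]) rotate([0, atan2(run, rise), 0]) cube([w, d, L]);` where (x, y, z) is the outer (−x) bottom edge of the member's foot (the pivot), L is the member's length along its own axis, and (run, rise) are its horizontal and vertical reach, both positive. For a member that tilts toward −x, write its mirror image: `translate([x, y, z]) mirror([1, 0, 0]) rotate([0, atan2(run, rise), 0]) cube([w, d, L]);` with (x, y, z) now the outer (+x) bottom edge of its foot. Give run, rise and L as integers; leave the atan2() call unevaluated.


// leg length = √(448² + 840²) = 952
// right-leg outer foot x = 2·448 + 109 = 1005
// beam min-corner = (448, 0, 840)
translate([448, 0, 840]) cube([109, 1131, 41]);
translate([0, 46, 0]) rotate([0, atan2(448, 840), 0]) cube([42, 57, 952]);
translate([1005, 46, 0]) mirror([1, 0, 0]) rotate([0, atan2(448, 840), 0]) cube([42, 57, 952]);
translate([0, 1028, 0]) rotate([0, atan2(448, 840), 0]) cube([42, 57, 952]);
translate([1005, 1028, 0]) mirror([1, 0, 0]) rotate([0, atan2(448, 840), 0]) cube([42, 57, 952]);


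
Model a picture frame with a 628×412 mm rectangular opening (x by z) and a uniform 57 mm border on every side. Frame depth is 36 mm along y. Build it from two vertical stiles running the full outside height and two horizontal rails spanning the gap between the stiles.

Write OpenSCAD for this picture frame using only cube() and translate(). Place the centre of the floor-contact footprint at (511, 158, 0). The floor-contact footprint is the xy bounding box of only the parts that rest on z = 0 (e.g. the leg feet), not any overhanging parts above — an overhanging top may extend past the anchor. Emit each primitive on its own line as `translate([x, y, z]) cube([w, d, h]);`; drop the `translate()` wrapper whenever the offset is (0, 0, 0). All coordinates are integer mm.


translate([140, 140, 0]) cube([57, 36, 526]);
translate([825, 140, 0]) cube([57, 36, 526]);
translate([197, 140, 0]) cube([628, 36, 57]);
translate([197, 140, 469]) cube([628, 36, 57]);


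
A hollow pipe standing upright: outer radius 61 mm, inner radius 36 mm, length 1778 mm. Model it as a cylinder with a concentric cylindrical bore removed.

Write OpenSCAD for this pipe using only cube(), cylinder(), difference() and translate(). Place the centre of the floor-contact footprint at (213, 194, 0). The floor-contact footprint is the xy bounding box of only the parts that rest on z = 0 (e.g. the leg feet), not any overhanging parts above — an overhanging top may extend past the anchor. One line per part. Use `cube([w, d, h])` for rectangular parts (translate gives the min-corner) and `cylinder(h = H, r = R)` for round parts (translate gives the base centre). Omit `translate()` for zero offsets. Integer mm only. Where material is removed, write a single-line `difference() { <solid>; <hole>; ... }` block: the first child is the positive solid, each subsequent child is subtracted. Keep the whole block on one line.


difference() { translate([213, 194, 0]) cylinder(h = 1778, r = 61); translate([213, 194, 0]) cylinder(h = 1778, r = 36); }


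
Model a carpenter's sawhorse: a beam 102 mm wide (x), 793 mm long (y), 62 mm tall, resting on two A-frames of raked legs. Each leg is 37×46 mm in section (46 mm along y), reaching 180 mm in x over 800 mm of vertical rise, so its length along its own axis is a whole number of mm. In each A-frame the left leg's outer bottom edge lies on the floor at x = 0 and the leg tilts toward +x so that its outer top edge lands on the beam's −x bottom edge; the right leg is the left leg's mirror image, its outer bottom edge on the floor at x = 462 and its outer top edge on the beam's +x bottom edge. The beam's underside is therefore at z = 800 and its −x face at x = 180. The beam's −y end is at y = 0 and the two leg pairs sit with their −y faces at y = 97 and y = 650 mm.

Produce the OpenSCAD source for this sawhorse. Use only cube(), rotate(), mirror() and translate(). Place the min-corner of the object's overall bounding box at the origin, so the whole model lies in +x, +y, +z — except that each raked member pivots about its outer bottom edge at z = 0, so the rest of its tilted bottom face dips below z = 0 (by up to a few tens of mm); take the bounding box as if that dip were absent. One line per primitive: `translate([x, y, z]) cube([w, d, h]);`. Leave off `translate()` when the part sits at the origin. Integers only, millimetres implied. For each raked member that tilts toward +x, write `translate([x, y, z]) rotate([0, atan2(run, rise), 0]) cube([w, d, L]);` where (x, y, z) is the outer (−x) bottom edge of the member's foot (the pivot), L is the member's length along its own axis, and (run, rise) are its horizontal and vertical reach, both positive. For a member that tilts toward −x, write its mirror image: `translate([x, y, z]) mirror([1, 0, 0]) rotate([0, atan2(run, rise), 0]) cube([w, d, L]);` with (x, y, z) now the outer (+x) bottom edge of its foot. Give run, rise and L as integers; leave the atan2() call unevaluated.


// leg length = √(180² + 800²) = 820
// right-leg outer foot x = 2·180 + 102 = 462
// beam min-corner = (180, 0, 800)
translate([180, 0, 800]) cube([102, 793, 62]);
translate([0, 97, 0]) rotate([0, atan2(180, 800), 0]) cube([37, 46, 820]);
translate([462, 97, 0]) mirror([1, 0, 0]) rotate([0, atan2(180, 800), 0]) cube([37, 46, 820]);
translate([0, 650, 0]) rotate([0, atan2(180, 800), 0]) cube([37, 46, 820]);
translate([462, 650, 0]) mirror([1, 0, 0]) rotate([0, atan2(180, 800), 0]) cube([37, 46, 820]);


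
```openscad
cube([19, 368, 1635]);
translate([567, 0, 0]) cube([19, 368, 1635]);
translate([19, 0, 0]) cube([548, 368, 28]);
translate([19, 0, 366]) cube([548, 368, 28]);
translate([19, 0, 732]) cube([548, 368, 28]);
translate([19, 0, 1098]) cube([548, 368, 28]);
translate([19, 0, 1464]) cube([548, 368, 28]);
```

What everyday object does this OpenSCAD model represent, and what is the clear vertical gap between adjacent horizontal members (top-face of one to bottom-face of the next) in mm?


A bookshelf. The clear shelf gap is 338 mm.

Two tall side panels with 5 horizontal boards between them — a bookshelf. The first two shelf undersides are at z = 0 and z = 366; with shelf thickness 28, the clear gap is 366 − 0 − 28 = 338 mm.


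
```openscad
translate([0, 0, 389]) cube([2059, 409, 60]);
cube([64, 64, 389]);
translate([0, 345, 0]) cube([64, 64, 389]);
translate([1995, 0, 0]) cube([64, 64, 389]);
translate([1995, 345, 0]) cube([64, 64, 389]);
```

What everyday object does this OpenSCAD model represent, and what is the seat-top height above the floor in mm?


A bench. The seat-top height is 449 mm.

A long slab on four corner posts — a bench. The slab sits at z = 389 with thickness 60, so the top is 389 + 60 = 449 mm.


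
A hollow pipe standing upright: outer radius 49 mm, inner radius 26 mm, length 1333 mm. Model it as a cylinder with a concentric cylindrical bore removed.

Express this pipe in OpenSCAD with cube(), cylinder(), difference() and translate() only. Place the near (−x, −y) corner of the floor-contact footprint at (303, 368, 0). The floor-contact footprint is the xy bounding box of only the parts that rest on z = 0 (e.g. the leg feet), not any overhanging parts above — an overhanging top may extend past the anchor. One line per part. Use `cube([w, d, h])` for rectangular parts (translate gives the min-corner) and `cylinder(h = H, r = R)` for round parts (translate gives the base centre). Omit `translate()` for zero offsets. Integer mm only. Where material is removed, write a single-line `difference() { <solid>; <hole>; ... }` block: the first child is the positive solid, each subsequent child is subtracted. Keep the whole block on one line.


difference() { translate([352, 417, 0]) cylinder(h = 1333, r = 49); translate([352, 417, 0]) cylinder(h = 1333, r = 26); }


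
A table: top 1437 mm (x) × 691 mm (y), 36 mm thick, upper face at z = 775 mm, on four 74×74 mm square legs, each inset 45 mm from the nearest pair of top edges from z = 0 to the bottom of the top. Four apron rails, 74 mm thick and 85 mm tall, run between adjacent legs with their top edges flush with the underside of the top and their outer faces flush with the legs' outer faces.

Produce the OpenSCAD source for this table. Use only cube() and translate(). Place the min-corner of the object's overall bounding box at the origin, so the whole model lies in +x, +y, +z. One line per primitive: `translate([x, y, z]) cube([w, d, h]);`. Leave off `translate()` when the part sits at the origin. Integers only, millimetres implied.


// leg_h = 775 - 36 = 739
// apron z = 739 - 85 = 654
translate([0, 0, 739]) cube([1437, 691, 36]);
translate([45, 45, 0]) cube([74, 74, 739]);
translate([1318, 45, 0]) cube([74, 74, 739]);
translate([45, 572, 0]) cube([74, 74, 739]);
translate([1318, 572, 0]) cube([74, 74, 739]);
translate([119, 45, 654]) cube([1199, 74, 85]);
translate([119, 572, 654]) cube([1199, 74, 85]);
translate([45, 119, 654]) cube([74, 453, 85]);
translate([1318, 119, 654]) cube([74, 453, 85]);


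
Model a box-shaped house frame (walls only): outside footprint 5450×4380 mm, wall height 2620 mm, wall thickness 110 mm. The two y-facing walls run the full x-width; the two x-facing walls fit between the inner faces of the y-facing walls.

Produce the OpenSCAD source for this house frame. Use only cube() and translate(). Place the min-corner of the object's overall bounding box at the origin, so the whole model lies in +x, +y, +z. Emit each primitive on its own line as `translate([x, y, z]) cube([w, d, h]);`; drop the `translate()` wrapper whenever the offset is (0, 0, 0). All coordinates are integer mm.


cube([5450, 110, 2620]);
translate([0, 4270, 0]) cube([5450, 110, 2620]);
translate([0, 110, 0]) cube([110, 4160, 2620]);
translate([5340, 110, 0]) cube([110, 4160, 2620]);


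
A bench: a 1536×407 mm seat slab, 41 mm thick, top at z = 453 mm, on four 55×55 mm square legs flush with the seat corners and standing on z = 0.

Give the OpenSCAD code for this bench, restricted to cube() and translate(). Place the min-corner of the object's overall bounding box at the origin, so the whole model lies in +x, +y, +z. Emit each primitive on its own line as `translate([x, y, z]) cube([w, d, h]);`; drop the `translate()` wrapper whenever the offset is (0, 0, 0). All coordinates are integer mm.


translate([0, 0, 412]) cube([1536, 407, 41]);
cube([55, 55, 412]);
translate([0, 352, 0]) cube([55, 55, 412]);
translate([1481, 0, 0]) cube([55, 55, 412]);
translate([1481, 352, 0]) cube([55, 55, 412]);


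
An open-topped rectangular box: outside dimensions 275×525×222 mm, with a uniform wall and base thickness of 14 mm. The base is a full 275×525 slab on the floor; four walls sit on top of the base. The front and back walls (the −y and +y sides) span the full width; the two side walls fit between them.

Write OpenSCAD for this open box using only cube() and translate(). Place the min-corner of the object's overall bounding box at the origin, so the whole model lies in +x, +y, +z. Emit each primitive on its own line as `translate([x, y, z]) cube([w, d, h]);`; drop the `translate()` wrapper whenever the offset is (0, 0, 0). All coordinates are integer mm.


cube([275, 525, 14]);
translate([0, 0, 14]) cube([275, 14, 208]);
translate([0, 511, 14]) cube([275, 14, 208]);
translate([0, 14, 14]) cube([14, 497, 208]);
translate([261, 14, 14]) cube([14, 497, 208]);


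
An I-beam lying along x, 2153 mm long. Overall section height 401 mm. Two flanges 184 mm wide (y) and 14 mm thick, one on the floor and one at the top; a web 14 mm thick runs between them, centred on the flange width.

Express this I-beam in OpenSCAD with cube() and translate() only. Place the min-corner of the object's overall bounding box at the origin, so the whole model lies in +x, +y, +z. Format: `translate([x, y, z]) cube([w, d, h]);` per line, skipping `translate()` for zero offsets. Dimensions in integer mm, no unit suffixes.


cube([2153, 184, 14]);
translate([0, 85, 14]) cube([2153, 14, 373]);
translate([0, 0, 387]) cube([2153, 184, 14]);


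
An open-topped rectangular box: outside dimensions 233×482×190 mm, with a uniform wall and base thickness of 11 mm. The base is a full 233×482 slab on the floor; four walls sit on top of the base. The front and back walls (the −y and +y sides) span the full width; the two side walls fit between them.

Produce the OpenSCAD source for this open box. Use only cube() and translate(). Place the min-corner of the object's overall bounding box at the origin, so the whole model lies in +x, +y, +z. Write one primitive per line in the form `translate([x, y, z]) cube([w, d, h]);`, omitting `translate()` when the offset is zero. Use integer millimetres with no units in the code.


cube([233, 482, 11]);
translate([0, 0, 11]) cube([233, 11, 179]);
translate([0, 471, 11]) cube([233, 11, 179]);
translate([0, 11, 11]) cube([11, 460, 179]);
translate([222, 11, 11]) cube([11, 460, 179]);


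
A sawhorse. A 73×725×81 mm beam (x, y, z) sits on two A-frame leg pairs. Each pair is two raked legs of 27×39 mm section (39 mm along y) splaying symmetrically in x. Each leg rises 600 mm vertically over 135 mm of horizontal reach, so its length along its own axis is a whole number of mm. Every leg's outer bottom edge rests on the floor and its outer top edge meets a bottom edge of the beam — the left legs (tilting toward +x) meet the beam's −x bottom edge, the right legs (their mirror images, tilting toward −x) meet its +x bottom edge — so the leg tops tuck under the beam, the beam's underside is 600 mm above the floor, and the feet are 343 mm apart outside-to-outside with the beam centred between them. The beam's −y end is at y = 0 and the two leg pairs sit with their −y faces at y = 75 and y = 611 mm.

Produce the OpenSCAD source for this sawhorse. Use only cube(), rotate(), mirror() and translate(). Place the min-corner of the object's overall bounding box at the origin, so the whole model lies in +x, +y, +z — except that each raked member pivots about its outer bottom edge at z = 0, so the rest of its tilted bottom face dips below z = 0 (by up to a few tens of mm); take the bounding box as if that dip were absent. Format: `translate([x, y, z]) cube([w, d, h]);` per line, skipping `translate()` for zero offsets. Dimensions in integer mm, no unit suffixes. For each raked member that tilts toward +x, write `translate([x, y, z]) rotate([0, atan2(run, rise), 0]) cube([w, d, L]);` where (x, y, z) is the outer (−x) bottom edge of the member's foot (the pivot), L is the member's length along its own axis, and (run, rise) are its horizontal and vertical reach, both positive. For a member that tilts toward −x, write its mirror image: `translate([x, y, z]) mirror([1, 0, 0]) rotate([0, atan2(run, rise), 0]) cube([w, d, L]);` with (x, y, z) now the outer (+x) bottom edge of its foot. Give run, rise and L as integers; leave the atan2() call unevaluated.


// leg length = √(135² + 600²) = 615
// right-leg outer foot x = 2·135 + 73 = 343
// beam min-corner = (135, 0, 600)
translate([135, 0, 600]) cube([73, 725, 81]);
translate([0, 75, 0]) rotate([0, atan2(135, 600), 0]) cube([27, 39, 615]);
translate([343, 75, 0]) mirror([1, 0, 0]) rotate([0, atan2(135, 600), 0]) cube([27, 39, 615]);
translate([0, 611, 0]) rotate([0, atan2(135, 600), 0]) cube([27, 39, 615]);
translate([343, 611, 0]) mirror([1, 0, 0]) rotate([0, atan2(135, 600), 0]) cube([27, 39, 615]);


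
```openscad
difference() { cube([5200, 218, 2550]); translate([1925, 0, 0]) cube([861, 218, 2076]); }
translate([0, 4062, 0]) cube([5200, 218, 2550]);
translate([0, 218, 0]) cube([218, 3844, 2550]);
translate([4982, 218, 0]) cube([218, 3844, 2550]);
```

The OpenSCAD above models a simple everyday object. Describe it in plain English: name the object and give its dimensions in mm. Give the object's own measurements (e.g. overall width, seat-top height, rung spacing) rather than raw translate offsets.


A single room: four walls, each 2550 mm tall and 218 mm thick, enclosing an outside footprint 5200×4280 mm (x × y), no floor or roof. The front and back walls (−y and +y sides) run the full x-width; the side walls fit between their inner faces. A door opening 861 mm wide and 2076 mm tall is cut through the front wall from the floor up, its −x edge 1925 mm from the wall's −x end.


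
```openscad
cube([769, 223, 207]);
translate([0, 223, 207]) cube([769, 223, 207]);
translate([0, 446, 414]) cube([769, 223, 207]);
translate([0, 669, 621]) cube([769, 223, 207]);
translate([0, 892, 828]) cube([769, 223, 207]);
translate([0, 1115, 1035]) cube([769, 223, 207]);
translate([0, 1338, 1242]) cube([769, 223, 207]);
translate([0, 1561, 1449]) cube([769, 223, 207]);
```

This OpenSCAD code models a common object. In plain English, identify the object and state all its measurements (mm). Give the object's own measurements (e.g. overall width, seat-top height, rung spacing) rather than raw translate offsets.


A straight staircase of 8 solid steps. Each step is 769 mm wide (x), 223 mm deep (y, the going) and 207 mm tall (the rise). The first step rests on the floor; each subsequent step sits one going further in +y and one rise higher in +z, directly behind and above the previous step with no overlap.


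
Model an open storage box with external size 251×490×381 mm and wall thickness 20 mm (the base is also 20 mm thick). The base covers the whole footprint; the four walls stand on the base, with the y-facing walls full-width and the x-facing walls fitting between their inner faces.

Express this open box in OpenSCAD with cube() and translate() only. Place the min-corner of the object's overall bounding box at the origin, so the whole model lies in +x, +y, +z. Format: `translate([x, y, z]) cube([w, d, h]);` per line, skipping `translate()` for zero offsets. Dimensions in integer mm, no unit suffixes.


cube([251, 490, 20]);
translate([0, 0, 20]) cube([251, 20, 361]);
translate([0, 470, 20]) cube([251, 20, 361]);
translate([0, 20, 20]) cube([20, 450, 361]);
translate([231, 20, 20]) cube([20, 450, 361]);


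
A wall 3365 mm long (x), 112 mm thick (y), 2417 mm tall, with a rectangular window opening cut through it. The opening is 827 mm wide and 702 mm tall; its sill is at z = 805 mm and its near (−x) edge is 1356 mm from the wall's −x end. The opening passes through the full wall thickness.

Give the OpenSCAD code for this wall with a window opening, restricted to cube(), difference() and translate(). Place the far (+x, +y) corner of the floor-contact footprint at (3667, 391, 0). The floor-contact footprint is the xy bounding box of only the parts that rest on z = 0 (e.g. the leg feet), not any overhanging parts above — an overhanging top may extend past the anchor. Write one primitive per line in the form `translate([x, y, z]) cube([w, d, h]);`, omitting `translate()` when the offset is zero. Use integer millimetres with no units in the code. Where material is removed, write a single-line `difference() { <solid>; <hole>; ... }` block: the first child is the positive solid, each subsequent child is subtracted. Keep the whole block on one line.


difference() { translate([302, 279, 0]) cube([3365, 112, 2417]); translate([1658, 279, 805]) cube([827, 112, 702]); }


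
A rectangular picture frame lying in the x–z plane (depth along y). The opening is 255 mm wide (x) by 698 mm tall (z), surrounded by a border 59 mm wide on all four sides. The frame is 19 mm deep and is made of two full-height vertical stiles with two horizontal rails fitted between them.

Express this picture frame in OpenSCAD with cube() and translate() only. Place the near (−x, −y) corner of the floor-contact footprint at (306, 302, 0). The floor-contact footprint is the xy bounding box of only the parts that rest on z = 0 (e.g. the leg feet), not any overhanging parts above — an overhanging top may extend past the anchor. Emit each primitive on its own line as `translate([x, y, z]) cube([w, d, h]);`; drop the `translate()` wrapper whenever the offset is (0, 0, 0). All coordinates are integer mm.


translate([306, 302, 0]) cube([59, 19, 816]);
translate([620, 302, 0]) cube([59, 19, 816]);
translate([365, 302, 0]) cube([255, 19, 59]);
translate([365, 302, 757]) cube([255, 19, 59]);


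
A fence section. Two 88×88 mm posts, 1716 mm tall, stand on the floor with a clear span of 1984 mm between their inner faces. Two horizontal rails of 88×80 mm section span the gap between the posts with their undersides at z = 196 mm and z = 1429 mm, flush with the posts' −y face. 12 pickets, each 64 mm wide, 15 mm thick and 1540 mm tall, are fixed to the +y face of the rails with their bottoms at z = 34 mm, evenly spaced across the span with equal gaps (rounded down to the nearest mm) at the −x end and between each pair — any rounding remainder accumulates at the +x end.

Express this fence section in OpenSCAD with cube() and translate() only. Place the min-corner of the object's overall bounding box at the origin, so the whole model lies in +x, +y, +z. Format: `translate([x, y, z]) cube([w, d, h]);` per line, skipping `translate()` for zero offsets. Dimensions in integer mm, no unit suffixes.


cube([88, 88, 1716]);
translate([2072, 0, 0]) cube([88, 88, 1716]);
translate([88, 0, 196]) cube([1984, 88, 80]);
translate([88, 0, 1429]) cube([1984, 88, 80]);
translate([181, 88, 34]) cube([64, 15, 1540]);
translate([338, 88, 34]) cube([64, 15, 1540]);
translate([495, 88, 34]) cube([64, 15, 1540]);
translate([652, 88, 34]) cube([64, 15, 1540]);
translate([809, 88, 34]) cube([64, 15, 1540]);
translate([966, 88, 34]) cube([64, 15, 1540]);
translate([1123, 88, 34]) cube([64, 15, 1540]);
translate([1280, 88, 34]) cube([64, 15, 1540]);
translate([1437, 88, 34]) cube([64, 15, 1540]);
translate([1594, 88, 34]) cube([64, 15, 1540]);
translate([1751, 88, 34]) cube([64, 15, 1540]);
translate([1908, 88, 34]) cube([64, 15, 1540]);


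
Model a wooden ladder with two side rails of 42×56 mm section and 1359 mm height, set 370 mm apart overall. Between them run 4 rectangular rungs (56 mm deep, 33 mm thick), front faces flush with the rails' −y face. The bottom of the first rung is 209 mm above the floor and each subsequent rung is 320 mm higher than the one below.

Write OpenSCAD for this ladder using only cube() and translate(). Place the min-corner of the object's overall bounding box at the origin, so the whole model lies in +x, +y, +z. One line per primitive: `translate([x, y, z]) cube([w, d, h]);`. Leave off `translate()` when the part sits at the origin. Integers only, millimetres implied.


cube([42, 56, 1359]);
translate([328, 0, 0]) cube([42, 56, 1359]);
translate([42, 0, 209]) cube([286, 56, 33]);
translate([42, 0, 529]) cube([286, 56, 33]);
translate([42, 0, 849]) cube([286, 56, 33]);
translate([42, 0, 1169]) cube([286, 56, 33]);


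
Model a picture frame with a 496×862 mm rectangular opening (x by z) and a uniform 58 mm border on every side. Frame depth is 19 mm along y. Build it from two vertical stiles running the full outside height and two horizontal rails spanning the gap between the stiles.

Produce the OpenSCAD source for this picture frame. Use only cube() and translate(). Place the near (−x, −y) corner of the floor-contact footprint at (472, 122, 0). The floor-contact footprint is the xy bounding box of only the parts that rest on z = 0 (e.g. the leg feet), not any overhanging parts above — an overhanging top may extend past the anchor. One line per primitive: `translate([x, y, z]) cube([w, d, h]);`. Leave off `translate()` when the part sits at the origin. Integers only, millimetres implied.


translate([472, 122, 0]) cube([58, 19, 978]);
translate([1026, 122, 0]) cube([58, 19, 978]);
translate([530, 122, 0]) cube([496, 19, 58]);
translate([530, 122, 920]) cube([496, 19, 58]);


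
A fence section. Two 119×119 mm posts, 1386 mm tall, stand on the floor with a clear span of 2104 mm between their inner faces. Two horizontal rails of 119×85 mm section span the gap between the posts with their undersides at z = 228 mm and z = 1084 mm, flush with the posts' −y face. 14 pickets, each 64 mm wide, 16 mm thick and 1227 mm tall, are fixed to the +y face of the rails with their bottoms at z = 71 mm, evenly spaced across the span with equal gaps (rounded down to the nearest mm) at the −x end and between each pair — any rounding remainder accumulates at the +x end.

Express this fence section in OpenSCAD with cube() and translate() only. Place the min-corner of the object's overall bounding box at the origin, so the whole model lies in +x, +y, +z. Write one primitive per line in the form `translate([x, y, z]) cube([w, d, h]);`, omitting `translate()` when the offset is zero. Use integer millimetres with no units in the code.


cube([119, 119, 1386]);
translate([2223, 0, 0]) cube([119, 119, 1386]);
translate([119, 0, 228]) cube([2104, 119, 85]);
translate([119, 0, 1084]) cube([2104, 119, 85]);
translate([199, 119, 71]) cube([64, 16, 1227]);
translate([343, 119, 71]) cube([64, 16, 1227]);
translate([487, 119, 71]) cube([64, 16, 1227]);
translate([631, 119, 71]) cube([64, 16, 1227]);
translate([775, 119, 71]) cube([64, 16, 1227]);
translate([919, 119, 71]) cube([64, 16, 1227]);
translate([1063, 119, 71]) cube([64, 16, 1227]);
translate([1207, 119, 71]) cube([64, 16, 1227]);
translate([1351, 119, 71]) cube([64, 16, 1227]);
translate([1495, 119, 71]) cube([64, 16, 1227]);
translate([1639, 119, 71]) cube([64, 16, 1227]);
translate([1783, 119, 71]) cube([64, 16, 1227]);
translate([1927, 119, 71]) cube([64, 16, 1227]);
translate([2071, 119, 71]) cube([64, 16, 1227]);


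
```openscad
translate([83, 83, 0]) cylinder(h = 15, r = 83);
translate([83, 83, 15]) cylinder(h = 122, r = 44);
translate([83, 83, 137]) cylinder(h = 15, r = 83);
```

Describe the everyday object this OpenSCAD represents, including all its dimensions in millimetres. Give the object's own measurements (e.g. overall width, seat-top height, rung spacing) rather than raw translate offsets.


A spool: two coaxial disc flanges of radius 83 mm and thickness 15 mm, joined by a core cylinder of radius 44 mm and height 122 mm. The lower flange rests on z = 0 and the three cylinders share a vertical axis.


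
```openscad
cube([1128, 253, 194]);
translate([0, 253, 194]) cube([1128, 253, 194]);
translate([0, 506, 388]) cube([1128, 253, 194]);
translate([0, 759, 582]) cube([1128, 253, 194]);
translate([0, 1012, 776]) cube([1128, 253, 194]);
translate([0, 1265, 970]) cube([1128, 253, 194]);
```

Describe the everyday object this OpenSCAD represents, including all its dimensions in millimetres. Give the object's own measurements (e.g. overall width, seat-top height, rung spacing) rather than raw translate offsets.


A straight staircase of 6 solid steps. Each step is 1128 mm wide (x), 253 mm deep (y, the going) and 194 mm tall (the rise). The first step rests on the floor; each subsequent step sits one going further in +y and one rise higher in +z, directly behind and above the previous step with no overlap.


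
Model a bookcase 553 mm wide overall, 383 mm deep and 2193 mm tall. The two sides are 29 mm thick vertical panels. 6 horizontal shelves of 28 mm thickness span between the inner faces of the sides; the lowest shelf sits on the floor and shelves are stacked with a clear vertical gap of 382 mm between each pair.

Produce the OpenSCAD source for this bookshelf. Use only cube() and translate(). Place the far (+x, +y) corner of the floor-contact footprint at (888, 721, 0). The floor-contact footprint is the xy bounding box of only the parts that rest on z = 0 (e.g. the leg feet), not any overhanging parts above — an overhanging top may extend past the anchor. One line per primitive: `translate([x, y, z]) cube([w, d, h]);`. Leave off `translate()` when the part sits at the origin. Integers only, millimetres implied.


translate([335, 338, 0]) cube([29, 383, 2193]);
translate([859, 338, 0]) cube([29, 383, 2193]);
translate([364, 338, 0]) cube([495, 383, 28]);
translate([364, 338, 410]) cube([495, 383, 28]);
translate([364, 338, 820]) cube([495, 383, 28]);
translate([364, 338, 1230]) cube([495, 383, 28]);
translate([364, 338, 1640]) cube([495, 383, 28]);
translate([364, 338, 2050]) cube([495, 383, 28]);


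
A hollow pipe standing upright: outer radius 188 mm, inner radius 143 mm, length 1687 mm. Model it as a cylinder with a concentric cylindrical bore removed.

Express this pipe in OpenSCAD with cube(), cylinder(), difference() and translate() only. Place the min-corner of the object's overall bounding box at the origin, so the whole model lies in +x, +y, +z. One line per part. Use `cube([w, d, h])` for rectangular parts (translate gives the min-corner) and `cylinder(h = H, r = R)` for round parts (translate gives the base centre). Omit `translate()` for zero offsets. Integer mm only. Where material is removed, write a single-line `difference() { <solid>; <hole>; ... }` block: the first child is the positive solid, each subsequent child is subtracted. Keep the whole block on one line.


difference() { translate([188, 188, 0]) cylinder(h = 1687, r = 188); translate([188, 188, 0]) cylinder(h = 1687, r = 143); }


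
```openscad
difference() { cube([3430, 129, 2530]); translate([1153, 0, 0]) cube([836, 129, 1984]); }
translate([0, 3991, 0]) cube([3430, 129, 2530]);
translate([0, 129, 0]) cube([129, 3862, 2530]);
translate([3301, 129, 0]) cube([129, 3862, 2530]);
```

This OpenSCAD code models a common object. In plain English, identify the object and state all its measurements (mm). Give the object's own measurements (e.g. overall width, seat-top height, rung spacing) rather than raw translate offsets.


A single room: four walls, each 2530 mm tall and 129 mm thick, enclosing an outside footprint 3430×4120 mm (x × y), no floor or roof. The front and back walls (−y and +y sides) run the full x-width; the side walls fit between their inner faces. A door opening 836 mm wide and 1984 mm tall is cut through the front wall from the floor up, its −x edge 1153 mm from the wall's −x end.


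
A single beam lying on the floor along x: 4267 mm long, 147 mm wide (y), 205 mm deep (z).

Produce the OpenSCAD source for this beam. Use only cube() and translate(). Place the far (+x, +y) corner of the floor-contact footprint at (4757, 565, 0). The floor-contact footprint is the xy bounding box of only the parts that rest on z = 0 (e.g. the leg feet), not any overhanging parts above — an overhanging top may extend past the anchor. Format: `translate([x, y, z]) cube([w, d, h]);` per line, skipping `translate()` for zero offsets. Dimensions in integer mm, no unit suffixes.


translate([490, 418, 0]) cube([4267, 147, 205]);
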